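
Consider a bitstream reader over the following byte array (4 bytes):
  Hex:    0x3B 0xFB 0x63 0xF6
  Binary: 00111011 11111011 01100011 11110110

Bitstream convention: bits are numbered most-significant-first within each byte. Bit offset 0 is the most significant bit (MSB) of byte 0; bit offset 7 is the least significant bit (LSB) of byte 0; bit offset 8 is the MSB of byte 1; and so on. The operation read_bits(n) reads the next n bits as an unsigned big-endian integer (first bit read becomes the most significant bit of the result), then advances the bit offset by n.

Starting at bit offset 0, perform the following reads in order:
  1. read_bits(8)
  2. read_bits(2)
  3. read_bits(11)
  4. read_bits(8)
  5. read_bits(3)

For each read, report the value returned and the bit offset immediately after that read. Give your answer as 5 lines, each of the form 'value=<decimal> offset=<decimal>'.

Answer: value=59 offset=8
value=3 offset=10
value=1900 offset=21
value=126 offset=29
value=6 offset=32

Derivation:
Read 1: bits[0:8] width=8 -> value=59 (bin 00111011); offset now 8 = byte 1 bit 0; 24 bits remain
Read 2: bits[8:10] width=2 -> value=3 (bin 11); offset now 10 = byte 1 bit 2; 22 bits remain
Read 3: bits[10:21] width=11 -> value=1900 (bin 11101101100); offset now 21 = byte 2 bit 5; 11 bits remain
Read 4: bits[21:29] width=8 -> value=126 (bin 01111110); offset now 29 = byte 3 bit 5; 3 bits remain
Read 5: bits[29:32] width=3 -> value=6 (bin 110); offset now 32 = byte 4 bit 0; 0 bits remain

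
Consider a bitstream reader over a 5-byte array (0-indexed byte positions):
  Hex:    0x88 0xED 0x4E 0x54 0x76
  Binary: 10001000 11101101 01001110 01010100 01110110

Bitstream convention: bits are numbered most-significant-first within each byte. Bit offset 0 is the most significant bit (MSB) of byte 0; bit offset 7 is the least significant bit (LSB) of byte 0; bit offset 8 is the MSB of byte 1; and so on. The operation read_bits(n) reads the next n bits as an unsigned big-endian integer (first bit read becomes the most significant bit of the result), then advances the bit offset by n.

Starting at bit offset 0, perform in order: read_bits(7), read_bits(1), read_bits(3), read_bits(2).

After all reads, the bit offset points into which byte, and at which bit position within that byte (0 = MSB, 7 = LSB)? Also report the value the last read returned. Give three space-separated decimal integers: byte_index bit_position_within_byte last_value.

Read 1: bits[0:7] width=7 -> value=68 (bin 1000100); offset now 7 = byte 0 bit 7; 33 bits remain
Read 2: bits[7:8] width=1 -> value=0 (bin 0); offset now 8 = byte 1 bit 0; 32 bits remain
Read 3: bits[8:11] width=3 -> value=7 (bin 111); offset now 11 = byte 1 bit 3; 29 bits remain
Read 4: bits[11:13] width=2 -> value=1 (bin 01); offset now 13 = byte 1 bit 5; 27 bits remain

Answer: 1 5 1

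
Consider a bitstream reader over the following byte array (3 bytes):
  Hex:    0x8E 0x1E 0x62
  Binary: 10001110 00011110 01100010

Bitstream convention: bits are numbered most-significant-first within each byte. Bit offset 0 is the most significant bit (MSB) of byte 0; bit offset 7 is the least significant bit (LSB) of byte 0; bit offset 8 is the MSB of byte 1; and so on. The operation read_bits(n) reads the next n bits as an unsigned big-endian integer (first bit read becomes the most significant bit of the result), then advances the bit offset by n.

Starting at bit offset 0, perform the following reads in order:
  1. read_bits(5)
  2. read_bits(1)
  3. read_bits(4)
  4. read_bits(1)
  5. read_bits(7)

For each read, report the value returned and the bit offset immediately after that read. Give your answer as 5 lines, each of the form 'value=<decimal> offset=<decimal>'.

Read 1: bits[0:5] width=5 -> value=17 (bin 10001); offset now 5 = byte 0 bit 5; 19 bits remain
Read 2: bits[5:6] width=1 -> value=1 (bin 1); offset now 6 = byte 0 bit 6; 18 bits remain
Read 3: bits[6:10] width=4 -> value=8 (bin 1000); offset now 10 = byte 1 bit 2; 14 bits remain
Read 4: bits[10:11] width=1 -> value=0 (bin 0); offset now 11 = byte 1 bit 3; 13 bits remain
Read 5: bits[11:18] width=7 -> value=121 (bin 1111001); offset now 18 = byte 2 bit 2; 6 bits remain

Answer: value=17 offset=5
value=1 offset=6
value=8 offset=10
value=0 offset=11
value=121 offset=18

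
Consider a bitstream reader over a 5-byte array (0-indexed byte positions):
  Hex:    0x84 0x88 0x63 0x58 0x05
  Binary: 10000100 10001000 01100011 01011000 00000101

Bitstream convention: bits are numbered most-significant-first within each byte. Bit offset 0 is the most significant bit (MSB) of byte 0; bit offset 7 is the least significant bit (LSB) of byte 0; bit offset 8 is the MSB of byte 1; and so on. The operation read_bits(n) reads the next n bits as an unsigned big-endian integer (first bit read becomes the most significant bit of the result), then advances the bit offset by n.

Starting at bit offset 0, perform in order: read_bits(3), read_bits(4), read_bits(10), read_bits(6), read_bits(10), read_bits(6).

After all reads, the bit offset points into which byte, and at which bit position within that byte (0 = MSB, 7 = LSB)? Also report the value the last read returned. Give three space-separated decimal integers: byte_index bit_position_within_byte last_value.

Read 1: bits[0:3] width=3 -> value=4 (bin 100); offset now 3 = byte 0 bit 3; 37 bits remain
Read 2: bits[3:7] width=4 -> value=2 (bin 0010); offset now 7 = byte 0 bit 7; 33 bits remain
Read 3: bits[7:17] width=10 -> value=272 (bin 0100010000); offset now 17 = byte 2 bit 1; 23 bits remain
Read 4: bits[17:23] width=6 -> value=49 (bin 110001); offset now 23 = byte 2 bit 7; 17 bits remain
Read 5: bits[23:33] width=10 -> value=688 (bin 1010110000); offset now 33 = byte 4 bit 1; 7 bits remain
Read 6: bits[33:39] width=6 -> value=2 (bin 000010); offset now 39 = byte 4 bit 7; 1 bits remain

Answer: 4 7 2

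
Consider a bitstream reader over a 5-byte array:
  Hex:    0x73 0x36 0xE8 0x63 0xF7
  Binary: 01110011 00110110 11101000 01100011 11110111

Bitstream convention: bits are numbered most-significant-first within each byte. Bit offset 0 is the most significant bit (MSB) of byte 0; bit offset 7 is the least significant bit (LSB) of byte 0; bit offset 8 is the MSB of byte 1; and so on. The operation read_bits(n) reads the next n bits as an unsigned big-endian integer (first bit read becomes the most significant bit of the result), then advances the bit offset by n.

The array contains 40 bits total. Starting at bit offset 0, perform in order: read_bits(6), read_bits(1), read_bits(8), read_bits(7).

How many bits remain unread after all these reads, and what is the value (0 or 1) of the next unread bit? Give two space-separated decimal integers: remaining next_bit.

Answer: 18 0

Derivation:
Read 1: bits[0:6] width=6 -> value=28 (bin 011100); offset now 6 = byte 0 bit 6; 34 bits remain
Read 2: bits[6:7] width=1 -> value=1 (bin 1); offset now 7 = byte 0 bit 7; 33 bits remain
Read 3: bits[7:15] width=8 -> value=155 (bin 10011011); offset now 15 = byte 1 bit 7; 25 bits remain
Read 4: bits[15:22] width=7 -> value=58 (bin 0111010); offset now 22 = byte 2 bit 6; 18 bits remain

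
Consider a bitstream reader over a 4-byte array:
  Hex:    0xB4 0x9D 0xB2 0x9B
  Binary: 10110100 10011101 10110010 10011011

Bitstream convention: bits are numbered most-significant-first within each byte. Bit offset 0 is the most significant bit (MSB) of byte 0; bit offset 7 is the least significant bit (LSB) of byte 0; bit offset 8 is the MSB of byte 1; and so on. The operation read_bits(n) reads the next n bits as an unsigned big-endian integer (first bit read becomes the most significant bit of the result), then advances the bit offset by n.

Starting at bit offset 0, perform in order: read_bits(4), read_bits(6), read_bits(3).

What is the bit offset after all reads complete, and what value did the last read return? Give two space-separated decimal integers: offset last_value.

Read 1: bits[0:4] width=4 -> value=11 (bin 1011); offset now 4 = byte 0 bit 4; 28 bits remain
Read 2: bits[4:10] width=6 -> value=18 (bin 010010); offset now 10 = byte 1 bit 2; 22 bits remain
Read 3: bits[10:13] width=3 -> value=3 (bin 011); offset now 13 = byte 1 bit 5; 19 bits remain

Answer: 13 3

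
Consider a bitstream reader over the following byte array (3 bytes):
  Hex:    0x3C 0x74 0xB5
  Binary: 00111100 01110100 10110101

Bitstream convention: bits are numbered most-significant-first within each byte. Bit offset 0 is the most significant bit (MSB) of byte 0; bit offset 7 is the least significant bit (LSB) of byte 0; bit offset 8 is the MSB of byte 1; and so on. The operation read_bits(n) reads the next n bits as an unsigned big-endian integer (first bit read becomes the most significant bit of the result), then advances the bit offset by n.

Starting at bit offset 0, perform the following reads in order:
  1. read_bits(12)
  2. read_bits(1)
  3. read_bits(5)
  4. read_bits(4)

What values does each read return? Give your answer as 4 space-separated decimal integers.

Answer: 967 0 18 13

Derivation:
Read 1: bits[0:12] width=12 -> value=967 (bin 001111000111); offset now 12 = byte 1 bit 4; 12 bits remain
Read 2: bits[12:13] width=1 -> value=0 (bin 0); offset now 13 = byte 1 bit 5; 11 bits remain
Read 3: bits[13:18] width=5 -> value=18 (bin 10010); offset now 18 = byte 2 bit 2; 6 bits remain
Read 4: bits[18:22] width=4 -> value=13 (bin 1101); offset now 22 = byte 2 bit 6; 2 bits remain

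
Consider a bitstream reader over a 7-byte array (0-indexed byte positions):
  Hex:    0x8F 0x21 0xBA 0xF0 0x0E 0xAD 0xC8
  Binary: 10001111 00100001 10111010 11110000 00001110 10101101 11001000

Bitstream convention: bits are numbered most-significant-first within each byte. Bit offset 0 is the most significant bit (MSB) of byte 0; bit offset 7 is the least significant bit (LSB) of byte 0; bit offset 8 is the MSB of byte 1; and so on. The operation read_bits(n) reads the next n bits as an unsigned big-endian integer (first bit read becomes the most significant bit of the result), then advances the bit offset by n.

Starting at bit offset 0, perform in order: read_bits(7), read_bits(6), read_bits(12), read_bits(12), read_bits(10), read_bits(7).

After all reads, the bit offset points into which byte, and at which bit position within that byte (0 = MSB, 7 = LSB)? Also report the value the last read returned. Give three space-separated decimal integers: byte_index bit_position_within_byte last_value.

Read 1: bits[0:7] width=7 -> value=71 (bin 1000111); offset now 7 = byte 0 bit 7; 49 bits remain
Read 2: bits[7:13] width=6 -> value=36 (bin 100100); offset now 13 = byte 1 bit 5; 43 bits remain
Read 3: bits[13:25] width=12 -> value=885 (bin 001101110101); offset now 25 = byte 3 bit 1; 31 bits remain
Read 4: bits[25:37] width=12 -> value=3585 (bin 111000000001); offset now 37 = byte 4 bit 5; 19 bits remain
Read 5: bits[37:47] width=10 -> value=854 (bin 1101010110); offset now 47 = byte 5 bit 7; 9 bits remain
Read 6: bits[47:54] width=7 -> value=114 (bin 1110010); offset now 54 = byte 6 bit 6; 2 bits remain

Answer: 6 6 114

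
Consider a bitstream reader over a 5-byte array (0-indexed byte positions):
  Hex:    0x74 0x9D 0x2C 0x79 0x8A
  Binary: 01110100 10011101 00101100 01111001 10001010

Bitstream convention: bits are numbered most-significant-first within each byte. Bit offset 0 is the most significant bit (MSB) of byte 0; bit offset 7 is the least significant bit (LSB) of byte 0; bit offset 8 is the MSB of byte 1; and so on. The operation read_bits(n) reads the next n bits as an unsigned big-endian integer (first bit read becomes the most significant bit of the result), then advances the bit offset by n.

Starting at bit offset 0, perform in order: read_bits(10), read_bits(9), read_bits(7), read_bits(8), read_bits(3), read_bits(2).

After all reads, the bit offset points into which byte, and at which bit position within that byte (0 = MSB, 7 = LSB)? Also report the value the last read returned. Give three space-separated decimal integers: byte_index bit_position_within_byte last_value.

Read 1: bits[0:10] width=10 -> value=466 (bin 0111010010); offset now 10 = byte 1 bit 2; 30 bits remain
Read 2: bits[10:19] width=9 -> value=233 (bin 011101001); offset now 19 = byte 2 bit 3; 21 bits remain
Read 3: bits[19:26] width=7 -> value=49 (bin 0110001); offset now 26 = byte 3 bit 2; 14 bits remain
Read 4: bits[26:34] width=8 -> value=230 (bin 11100110); offset now 34 = byte 4 bit 2; 6 bits remain
Read 5: bits[34:37] width=3 -> value=1 (bin 001); offset now 37 = byte 4 bit 5; 3 bits remain
Read 6: bits[37:39] width=2 -> value=1 (bin 01); offset now 39 = byte 4 bit 7; 1 bits remain

Answer: 4 7 1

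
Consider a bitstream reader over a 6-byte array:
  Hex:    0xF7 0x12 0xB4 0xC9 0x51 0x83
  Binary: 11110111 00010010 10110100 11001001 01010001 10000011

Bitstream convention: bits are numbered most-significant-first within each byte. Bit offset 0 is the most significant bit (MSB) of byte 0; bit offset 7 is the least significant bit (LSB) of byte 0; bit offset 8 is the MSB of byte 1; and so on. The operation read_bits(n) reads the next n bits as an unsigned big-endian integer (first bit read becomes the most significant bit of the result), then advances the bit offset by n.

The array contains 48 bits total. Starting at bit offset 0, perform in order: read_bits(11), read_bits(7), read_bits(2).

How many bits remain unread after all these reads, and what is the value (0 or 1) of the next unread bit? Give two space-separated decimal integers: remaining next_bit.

Answer: 28 0

Derivation:
Read 1: bits[0:11] width=11 -> value=1976 (bin 11110111000); offset now 11 = byte 1 bit 3; 37 bits remain
Read 2: bits[11:18] width=7 -> value=74 (bin 1001010); offset now 18 = byte 2 bit 2; 30 bits remain
Read 3: bits[18:20] width=2 -> value=3 (bin 11); offset now 20 = byte 2 bit 4; 28 bits remain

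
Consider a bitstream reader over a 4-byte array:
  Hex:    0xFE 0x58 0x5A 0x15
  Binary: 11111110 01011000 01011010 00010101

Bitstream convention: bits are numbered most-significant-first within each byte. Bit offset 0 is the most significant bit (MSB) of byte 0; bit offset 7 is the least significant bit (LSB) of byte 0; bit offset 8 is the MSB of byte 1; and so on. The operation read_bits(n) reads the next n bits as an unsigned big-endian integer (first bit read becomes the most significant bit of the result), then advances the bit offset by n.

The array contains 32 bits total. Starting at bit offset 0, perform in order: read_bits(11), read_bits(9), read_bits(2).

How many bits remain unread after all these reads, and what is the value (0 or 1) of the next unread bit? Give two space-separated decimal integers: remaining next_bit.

Read 1: bits[0:11] width=11 -> value=2034 (bin 11111110010); offset now 11 = byte 1 bit 3; 21 bits remain
Read 2: bits[11:20] width=9 -> value=389 (bin 110000101); offset now 20 = byte 2 bit 4; 12 bits remain
Read 3: bits[20:22] width=2 -> value=2 (bin 10); offset now 22 = byte 2 bit 6; 10 bits remain

Answer: 10 1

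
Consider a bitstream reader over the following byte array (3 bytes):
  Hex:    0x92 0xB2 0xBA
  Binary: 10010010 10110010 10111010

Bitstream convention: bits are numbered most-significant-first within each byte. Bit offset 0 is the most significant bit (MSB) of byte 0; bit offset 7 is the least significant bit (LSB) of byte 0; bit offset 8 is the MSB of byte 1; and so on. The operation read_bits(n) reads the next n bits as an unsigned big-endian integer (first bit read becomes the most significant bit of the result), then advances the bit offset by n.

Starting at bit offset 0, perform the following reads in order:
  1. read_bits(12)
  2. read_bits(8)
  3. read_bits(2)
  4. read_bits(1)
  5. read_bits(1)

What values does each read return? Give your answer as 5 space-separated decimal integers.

Answer: 2347 43 2 1 0

Derivation:
Read 1: bits[0:12] width=12 -> value=2347 (bin 100100101011); offset now 12 = byte 1 bit 4; 12 bits remain
Read 2: bits[12:20] width=8 -> value=43 (bin 00101011); offset now 20 = byte 2 bit 4; 4 bits remain
Read 3: bits[20:22] width=2 -> value=2 (bin 10); offset now 22 = byte 2 bit 6; 2 bits remain
Read 4: bits[22:23] width=1 -> value=1 (bin 1); offset now 23 = byte 2 bit 7; 1 bits remain
Read 5: bits[23:24] width=1 -> value=0 (bin 0); offset now 24 = byte 3 bit 0; 0 bits remain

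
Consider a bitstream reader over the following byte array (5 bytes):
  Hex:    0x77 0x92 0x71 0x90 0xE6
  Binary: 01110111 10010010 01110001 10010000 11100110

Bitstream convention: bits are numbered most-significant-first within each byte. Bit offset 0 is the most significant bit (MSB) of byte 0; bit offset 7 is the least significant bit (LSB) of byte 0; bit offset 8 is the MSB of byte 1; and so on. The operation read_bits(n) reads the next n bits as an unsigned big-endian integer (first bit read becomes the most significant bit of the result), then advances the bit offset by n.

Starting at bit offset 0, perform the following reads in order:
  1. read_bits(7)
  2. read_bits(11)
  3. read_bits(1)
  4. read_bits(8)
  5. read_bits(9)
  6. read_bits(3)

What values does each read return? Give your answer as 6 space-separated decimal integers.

Answer: 59 1609 1 140 270 3

Derivation:
Read 1: bits[0:7] width=7 -> value=59 (bin 0111011); offset now 7 = byte 0 bit 7; 33 bits remain
Read 2: bits[7:18] width=11 -> value=1609 (bin 11001001001); offset now 18 = byte 2 bit 2; 22 bits remain
Read 3: bits[18:19] width=1 -> value=1 (bin 1); offset now 19 = byte 2 bit 3; 21 bits remain
Read 4: bits[19:27] width=8 -> value=140 (bin 10001100); offset now 27 = byte 3 bit 3; 13 bits remain
Read 5: bits[27:36] width=9 -> value=270 (bin 100001110); offset now 36 = byte 4 bit 4; 4 bits remain
Read 6: bits[36:39] width=3 -> value=3 (bin 011); offset now 39 = byte 4 bit 7; 1 bits remain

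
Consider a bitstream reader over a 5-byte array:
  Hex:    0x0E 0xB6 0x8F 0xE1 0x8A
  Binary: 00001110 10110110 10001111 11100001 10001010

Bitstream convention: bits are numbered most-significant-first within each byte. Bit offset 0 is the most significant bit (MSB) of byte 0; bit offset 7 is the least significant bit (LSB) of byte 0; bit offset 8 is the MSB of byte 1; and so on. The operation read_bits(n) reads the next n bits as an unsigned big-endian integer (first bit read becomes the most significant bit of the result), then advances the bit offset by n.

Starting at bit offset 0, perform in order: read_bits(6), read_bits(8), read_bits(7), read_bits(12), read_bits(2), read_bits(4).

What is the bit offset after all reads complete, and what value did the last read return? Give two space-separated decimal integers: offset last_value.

Answer: 39 5

Derivation:
Read 1: bits[0:6] width=6 -> value=3 (bin 000011); offset now 6 = byte 0 bit 6; 34 bits remain
Read 2: bits[6:14] width=8 -> value=173 (bin 10101101); offset now 14 = byte 1 bit 6; 26 bits remain
Read 3: bits[14:21] width=7 -> value=81 (bin 1010001); offset now 21 = byte 2 bit 5; 19 bits remain
Read 4: bits[21:33] width=12 -> value=4035 (bin 111111000011); offset now 33 = byte 4 bit 1; 7 bits remain
Read 5: bits[33:35] width=2 -> value=0 (bin 00); offset now 35 = byte 4 bit 3; 5 bits remain
Read 6: bits[35:39] width=4 -> value=5 (bin 0101); offset now 39 = byte 4 bit 7; 1 bits remain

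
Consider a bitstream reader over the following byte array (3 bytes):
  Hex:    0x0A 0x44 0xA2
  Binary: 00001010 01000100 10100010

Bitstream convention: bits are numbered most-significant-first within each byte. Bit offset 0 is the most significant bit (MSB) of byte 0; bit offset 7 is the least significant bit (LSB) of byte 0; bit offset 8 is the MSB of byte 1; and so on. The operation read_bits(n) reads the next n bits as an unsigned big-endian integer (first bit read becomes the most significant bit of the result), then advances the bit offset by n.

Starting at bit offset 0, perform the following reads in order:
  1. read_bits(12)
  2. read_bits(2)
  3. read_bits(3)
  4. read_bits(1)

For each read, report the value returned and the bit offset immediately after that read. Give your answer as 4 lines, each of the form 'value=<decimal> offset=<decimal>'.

Read 1: bits[0:12] width=12 -> value=164 (bin 000010100100); offset now 12 = byte 1 bit 4; 12 bits remain
Read 2: bits[12:14] width=2 -> value=1 (bin 01); offset now 14 = byte 1 bit 6; 10 bits remain
Read 3: bits[14:17] width=3 -> value=1 (bin 001); offset now 17 = byte 2 bit 1; 7 bits remain
Read 4: bits[17:18] width=1 -> value=0 (bin 0); offset now 18 = byte 2 bit 2; 6 bits remain

Answer: value=164 offset=12
value=1 offset=14
value=1 offset=17
value=0 offset=18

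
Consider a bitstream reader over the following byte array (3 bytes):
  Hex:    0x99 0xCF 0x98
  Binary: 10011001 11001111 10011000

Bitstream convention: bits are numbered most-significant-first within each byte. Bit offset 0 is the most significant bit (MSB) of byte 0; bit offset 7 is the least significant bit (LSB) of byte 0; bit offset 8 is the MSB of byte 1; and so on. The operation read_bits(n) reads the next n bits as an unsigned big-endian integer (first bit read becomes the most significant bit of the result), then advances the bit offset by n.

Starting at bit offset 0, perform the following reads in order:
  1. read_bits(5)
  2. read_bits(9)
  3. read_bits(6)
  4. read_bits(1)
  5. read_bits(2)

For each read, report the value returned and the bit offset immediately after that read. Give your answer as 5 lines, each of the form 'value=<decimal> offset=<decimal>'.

Read 1: bits[0:5] width=5 -> value=19 (bin 10011); offset now 5 = byte 0 bit 5; 19 bits remain
Read 2: bits[5:14] width=9 -> value=115 (bin 001110011); offset now 14 = byte 1 bit 6; 10 bits remain
Read 3: bits[14:20] width=6 -> value=57 (bin 111001); offset now 20 = byte 2 bit 4; 4 bits remain
Read 4: bits[20:21] width=1 -> value=1 (bin 1); offset now 21 = byte 2 bit 5; 3 bits remain
Read 5: bits[21:23] width=2 -> value=0 (bin 00); offset now 23 = byte 2 bit 7; 1 bits remain

Answer: value=19 offset=5
value=115 offset=14
value=57 offset=20
value=1 offset=21
value=0 offset=23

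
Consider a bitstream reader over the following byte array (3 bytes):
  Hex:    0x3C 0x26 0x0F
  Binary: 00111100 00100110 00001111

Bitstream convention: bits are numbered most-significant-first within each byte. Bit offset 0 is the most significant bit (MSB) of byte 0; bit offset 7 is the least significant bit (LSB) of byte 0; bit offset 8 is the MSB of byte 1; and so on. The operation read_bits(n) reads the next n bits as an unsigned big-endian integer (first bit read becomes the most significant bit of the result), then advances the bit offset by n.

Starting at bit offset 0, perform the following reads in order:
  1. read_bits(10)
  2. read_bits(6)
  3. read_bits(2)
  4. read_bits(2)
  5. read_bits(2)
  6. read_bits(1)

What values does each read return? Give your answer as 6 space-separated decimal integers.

Answer: 240 38 0 0 3 1

Derivation:
Read 1: bits[0:10] width=10 -> value=240 (bin 0011110000); offset now 10 = byte 1 bit 2; 14 bits remain
Read 2: bits[10:16] width=6 -> value=38 (bin 100110); offset now 16 = byte 2 bit 0; 8 bits remain
Read 3: bits[16:18] width=2 -> value=0 (bin 00); offset now 18 = byte 2 bit 2; 6 bits remain
Read 4: bits[18:20] width=2 -> value=0 (bin 00); offset now 20 = byte 2 bit 4; 4 bits remain
Read 5: bits[20:22] width=2 -> value=3 (bin 11); offset now 22 = byte 2 bit 6; 2 bits remain
Read 6: bits[22:23] width=1 -> value=1 (bin 1); offset now 23 = byte 2 bit 7; 1 bits remain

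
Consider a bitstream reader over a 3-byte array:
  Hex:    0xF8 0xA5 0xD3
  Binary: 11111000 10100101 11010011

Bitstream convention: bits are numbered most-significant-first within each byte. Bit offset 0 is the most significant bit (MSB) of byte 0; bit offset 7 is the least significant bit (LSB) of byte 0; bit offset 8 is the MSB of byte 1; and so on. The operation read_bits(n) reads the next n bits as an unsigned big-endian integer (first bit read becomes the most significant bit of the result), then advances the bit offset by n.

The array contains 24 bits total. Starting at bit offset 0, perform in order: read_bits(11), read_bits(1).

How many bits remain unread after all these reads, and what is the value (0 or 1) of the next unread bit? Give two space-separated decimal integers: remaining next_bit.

Answer: 12 0

Derivation:
Read 1: bits[0:11] width=11 -> value=1989 (bin 11111000101); offset now 11 = byte 1 bit 3; 13 bits remain
Read 2: bits[11:12] width=1 -> value=0 (bin 0); offset now 12 = byte 1 bit 4; 12 bits remain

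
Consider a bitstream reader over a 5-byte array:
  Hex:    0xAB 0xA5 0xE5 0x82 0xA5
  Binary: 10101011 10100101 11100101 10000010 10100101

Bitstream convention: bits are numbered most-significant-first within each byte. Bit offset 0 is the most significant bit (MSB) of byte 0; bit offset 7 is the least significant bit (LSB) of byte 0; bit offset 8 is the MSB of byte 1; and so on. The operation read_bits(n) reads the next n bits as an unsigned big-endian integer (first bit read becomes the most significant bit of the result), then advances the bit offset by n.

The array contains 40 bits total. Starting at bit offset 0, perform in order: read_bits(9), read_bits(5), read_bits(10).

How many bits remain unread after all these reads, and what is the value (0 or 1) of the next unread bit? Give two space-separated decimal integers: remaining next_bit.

Answer: 16 1

Derivation:
Read 1: bits[0:9] width=9 -> value=343 (bin 101010111); offset now 9 = byte 1 bit 1; 31 bits remain
Read 2: bits[9:14] width=5 -> value=9 (bin 01001); offset now 14 = byte 1 bit 6; 26 bits remain
Read 3: bits[14:24] width=10 -> value=485 (bin 0111100101); offset now 24 = byte 3 bit 0; 16 bits remain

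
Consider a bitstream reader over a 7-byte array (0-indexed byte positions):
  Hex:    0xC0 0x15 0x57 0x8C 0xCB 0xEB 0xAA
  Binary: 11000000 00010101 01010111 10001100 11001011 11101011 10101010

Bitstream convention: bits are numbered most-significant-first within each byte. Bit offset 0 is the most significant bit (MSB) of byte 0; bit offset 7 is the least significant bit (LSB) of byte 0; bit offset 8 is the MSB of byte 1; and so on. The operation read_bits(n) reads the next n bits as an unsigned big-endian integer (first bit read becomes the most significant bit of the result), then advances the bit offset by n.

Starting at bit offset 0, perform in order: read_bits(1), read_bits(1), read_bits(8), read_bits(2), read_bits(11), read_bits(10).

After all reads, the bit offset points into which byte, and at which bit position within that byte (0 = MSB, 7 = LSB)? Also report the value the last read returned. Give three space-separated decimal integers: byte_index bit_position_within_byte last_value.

Read 1: bits[0:1] width=1 -> value=1 (bin 1); offset now 1 = byte 0 bit 1; 55 bits remain
Read 2: bits[1:2] width=1 -> value=1 (bin 1); offset now 2 = byte 0 bit 2; 54 bits remain
Read 3: bits[2:10] width=8 -> value=0 (bin 00000000); offset now 10 = byte 1 bit 2; 46 bits remain
Read 4: bits[10:12] width=2 -> value=1 (bin 01); offset now 12 = byte 1 bit 4; 44 bits remain
Read 5: bits[12:23] width=11 -> value=683 (bin 01010101011); offset now 23 = byte 2 bit 7; 33 bits remain
Read 6: bits[23:33] width=10 -> value=793 (bin 1100011001); offset now 33 = byte 4 bit 1; 23 bits remain

Answer: 4 1 793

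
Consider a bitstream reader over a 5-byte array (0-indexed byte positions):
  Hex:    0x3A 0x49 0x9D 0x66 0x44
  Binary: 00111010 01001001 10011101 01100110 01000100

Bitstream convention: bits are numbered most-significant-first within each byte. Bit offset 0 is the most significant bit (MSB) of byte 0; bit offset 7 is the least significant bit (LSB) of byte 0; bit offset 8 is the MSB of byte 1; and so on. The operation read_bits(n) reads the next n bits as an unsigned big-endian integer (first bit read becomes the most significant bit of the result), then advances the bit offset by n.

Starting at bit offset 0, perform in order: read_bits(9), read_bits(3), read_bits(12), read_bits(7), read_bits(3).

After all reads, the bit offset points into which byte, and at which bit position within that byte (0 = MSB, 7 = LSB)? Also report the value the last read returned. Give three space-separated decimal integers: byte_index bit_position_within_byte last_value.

Read 1: bits[0:9] width=9 -> value=116 (bin 001110100); offset now 9 = byte 1 bit 1; 31 bits remain
Read 2: bits[9:12] width=3 -> value=4 (bin 100); offset now 12 = byte 1 bit 4; 28 bits remain
Read 3: bits[12:24] width=12 -> value=2461 (bin 100110011101); offset now 24 = byte 3 bit 0; 16 bits remain
Read 4: bits[24:31] width=7 -> value=51 (bin 0110011); offset now 31 = byte 3 bit 7; 9 bits remain
Read 5: bits[31:34] width=3 -> value=1 (bin 001); offset now 34 = byte 4 bit 2; 6 bits remain

Answer: 4 2 1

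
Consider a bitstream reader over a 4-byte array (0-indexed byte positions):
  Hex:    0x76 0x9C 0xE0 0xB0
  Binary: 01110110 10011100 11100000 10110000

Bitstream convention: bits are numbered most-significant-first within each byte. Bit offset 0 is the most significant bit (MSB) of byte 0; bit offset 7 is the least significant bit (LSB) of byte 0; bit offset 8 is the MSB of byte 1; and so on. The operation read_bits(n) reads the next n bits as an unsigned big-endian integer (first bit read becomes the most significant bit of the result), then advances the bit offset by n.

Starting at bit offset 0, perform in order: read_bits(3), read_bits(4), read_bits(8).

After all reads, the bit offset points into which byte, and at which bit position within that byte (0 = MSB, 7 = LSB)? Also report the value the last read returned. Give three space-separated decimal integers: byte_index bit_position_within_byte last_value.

Answer: 1 7 78

Derivation:
Read 1: bits[0:3] width=3 -> value=3 (bin 011); offset now 3 = byte 0 bit 3; 29 bits remain
Read 2: bits[3:7] width=4 -> value=11 (bin 1011); offset now 7 = byte 0 bit 7; 25 bits remain
Read 3: bits[7:15] width=8 -> value=78 (bin 01001110); offset now 15 = byte 1 bit 7; 17 bits remain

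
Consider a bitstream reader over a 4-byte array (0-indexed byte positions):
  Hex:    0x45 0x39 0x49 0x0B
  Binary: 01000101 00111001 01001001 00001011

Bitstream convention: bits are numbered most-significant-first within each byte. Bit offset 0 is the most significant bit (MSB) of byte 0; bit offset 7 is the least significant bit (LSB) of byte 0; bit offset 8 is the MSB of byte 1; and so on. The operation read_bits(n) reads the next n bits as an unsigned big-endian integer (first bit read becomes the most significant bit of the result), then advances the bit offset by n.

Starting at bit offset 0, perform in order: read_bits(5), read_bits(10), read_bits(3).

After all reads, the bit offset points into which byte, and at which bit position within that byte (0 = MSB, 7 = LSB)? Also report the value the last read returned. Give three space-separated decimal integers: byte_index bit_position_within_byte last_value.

Read 1: bits[0:5] width=5 -> value=8 (bin 01000); offset now 5 = byte 0 bit 5; 27 bits remain
Read 2: bits[5:15] width=10 -> value=668 (bin 1010011100); offset now 15 = byte 1 bit 7; 17 bits remain
Read 3: bits[15:18] width=3 -> value=5 (bin 101); offset now 18 = byte 2 bit 2; 14 bits remain

Answer: 2 2 5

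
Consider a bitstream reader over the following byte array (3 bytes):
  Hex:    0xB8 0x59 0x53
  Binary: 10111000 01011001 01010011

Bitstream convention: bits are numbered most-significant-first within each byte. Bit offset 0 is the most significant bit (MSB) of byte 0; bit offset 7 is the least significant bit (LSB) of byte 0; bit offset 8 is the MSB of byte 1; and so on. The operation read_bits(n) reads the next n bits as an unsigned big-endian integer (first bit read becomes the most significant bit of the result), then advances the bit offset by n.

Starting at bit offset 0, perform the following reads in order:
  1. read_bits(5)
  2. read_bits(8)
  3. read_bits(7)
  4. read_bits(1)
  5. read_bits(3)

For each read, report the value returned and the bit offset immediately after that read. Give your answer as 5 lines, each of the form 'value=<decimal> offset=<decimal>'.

Answer: value=23 offset=5
value=11 offset=13
value=21 offset=20
value=0 offset=21
value=3 offset=24

Derivation:
Read 1: bits[0:5] width=5 -> value=23 (bin 10111); offset now 5 = byte 0 bit 5; 19 bits remain
Read 2: bits[5:13] width=8 -> value=11 (bin 00001011); offset now 13 = byte 1 bit 5; 11 bits remain
Read 3: bits[13:20] width=7 -> value=21 (bin 0010101); offset now 20 = byte 2 bit 4; 4 bits remain
Read 4: bits[20:21] width=1 -> value=0 (bin 0); offset now 21 = byte 2 bit 5; 3 bits remain
Read 5: bits[21:24] width=3 -> value=3 (bin 011); offset now 24 = byte 3 bit 0; 0 bits remain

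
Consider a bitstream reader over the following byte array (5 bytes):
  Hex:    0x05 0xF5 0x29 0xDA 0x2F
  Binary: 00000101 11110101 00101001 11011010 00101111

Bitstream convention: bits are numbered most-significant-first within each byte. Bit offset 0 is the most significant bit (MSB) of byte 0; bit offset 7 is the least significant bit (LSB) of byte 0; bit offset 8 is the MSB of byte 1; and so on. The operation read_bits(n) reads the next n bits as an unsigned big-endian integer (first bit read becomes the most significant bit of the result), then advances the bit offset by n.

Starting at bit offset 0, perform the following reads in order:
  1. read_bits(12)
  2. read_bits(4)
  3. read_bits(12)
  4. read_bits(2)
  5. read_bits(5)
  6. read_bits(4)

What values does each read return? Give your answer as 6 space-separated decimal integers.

Read 1: bits[0:12] width=12 -> value=95 (bin 000001011111); offset now 12 = byte 1 bit 4; 28 bits remain
Read 2: bits[12:16] width=4 -> value=5 (bin 0101); offset now 16 = byte 2 bit 0; 24 bits remain
Read 3: bits[16:28] width=12 -> value=669 (bin 001010011101); offset now 28 = byte 3 bit 4; 12 bits remain
Read 4: bits[28:30] width=2 -> value=2 (bin 10); offset now 30 = byte 3 bit 6; 10 bits remain
Read 5: bits[30:35] width=5 -> value=17 (bin 10001); offset now 35 = byte 4 bit 3; 5 bits remain
Read 6: bits[35:39] width=4 -> value=7 (bin 0111); offset now 39 = byte 4 bit 7; 1 bits remain

Answer: 95 5 669 2 17 7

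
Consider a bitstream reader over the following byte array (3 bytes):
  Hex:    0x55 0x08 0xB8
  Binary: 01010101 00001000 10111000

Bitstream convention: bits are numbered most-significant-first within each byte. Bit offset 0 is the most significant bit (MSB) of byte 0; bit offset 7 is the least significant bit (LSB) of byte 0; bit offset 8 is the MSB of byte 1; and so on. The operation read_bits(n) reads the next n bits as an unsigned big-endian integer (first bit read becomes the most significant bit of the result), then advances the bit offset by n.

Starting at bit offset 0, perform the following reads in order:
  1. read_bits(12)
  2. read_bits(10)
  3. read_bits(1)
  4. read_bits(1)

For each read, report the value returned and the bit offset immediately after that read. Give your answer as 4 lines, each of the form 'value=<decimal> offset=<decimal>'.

Answer: value=1360 offset=12
value=558 offset=22
value=0 offset=23
value=0 offset=24

Derivation:
Read 1: bits[0:12] width=12 -> value=1360 (bin 010101010000); offset now 12 = byte 1 bit 4; 12 bits remain
Read 2: bits[12:22] width=10 -> value=558 (bin 1000101110); offset now 22 = byte 2 bit 6; 2 bits remain
Read 3: bits[22:23] width=1 -> value=0 (bin 0); offset now 23 = byte 2 bit 7; 1 bits remain
Read 4: bits[23:24] width=1 -> value=0 (bin 0); offset now 24 = byte 3 bit 0; 0 bits remain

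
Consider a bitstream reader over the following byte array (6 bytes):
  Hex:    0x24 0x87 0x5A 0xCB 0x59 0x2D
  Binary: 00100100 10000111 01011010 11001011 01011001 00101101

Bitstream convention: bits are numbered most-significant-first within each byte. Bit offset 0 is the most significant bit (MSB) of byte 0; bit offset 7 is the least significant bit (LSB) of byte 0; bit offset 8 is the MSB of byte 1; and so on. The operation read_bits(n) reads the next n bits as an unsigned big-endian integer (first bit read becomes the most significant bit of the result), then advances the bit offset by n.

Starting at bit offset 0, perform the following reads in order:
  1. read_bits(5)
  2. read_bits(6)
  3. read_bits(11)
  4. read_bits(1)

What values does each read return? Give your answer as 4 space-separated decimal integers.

Answer: 4 36 470 1

Derivation:
Read 1: bits[0:5] width=5 -> value=4 (bin 00100); offset now 5 = byte 0 bit 5; 43 bits remain
Read 2: bits[5:11] width=6 -> value=36 (bin 100100); offset now 11 = byte 1 bit 3; 37 bits remain
Read 3: bits[11:22] width=11 -> value=470 (bin 00111010110); offset now 22 = byte 2 bit 6; 26 bits remain
Read 4: bits[22:23] width=1 -> value=1 (bin 1); offset now 23 = byte 2 bit 7; 25 bits remain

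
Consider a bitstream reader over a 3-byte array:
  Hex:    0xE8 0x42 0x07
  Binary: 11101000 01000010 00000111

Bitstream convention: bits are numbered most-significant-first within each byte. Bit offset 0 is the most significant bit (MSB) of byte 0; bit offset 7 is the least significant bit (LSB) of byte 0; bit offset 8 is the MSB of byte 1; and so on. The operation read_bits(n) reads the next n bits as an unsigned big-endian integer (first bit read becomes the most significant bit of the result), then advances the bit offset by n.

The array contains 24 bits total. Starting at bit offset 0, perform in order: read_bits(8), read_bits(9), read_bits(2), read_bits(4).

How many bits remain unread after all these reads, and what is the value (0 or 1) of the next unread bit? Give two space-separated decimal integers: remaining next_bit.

Answer: 1 1

Derivation:
Read 1: bits[0:8] width=8 -> value=232 (bin 11101000); offset now 8 = byte 1 bit 0; 16 bits remain
Read 2: bits[8:17] width=9 -> value=132 (bin 010000100); offset now 17 = byte 2 bit 1; 7 bits remain
Read 3: bits[17:19] width=2 -> value=0 (bin 00); offset now 19 = byte 2 bit 3; 5 bits remain
Read 4: bits[19:23] width=4 -> value=3 (bin 0011); offset now 23 = byte 2 bit 7; 1 bits remain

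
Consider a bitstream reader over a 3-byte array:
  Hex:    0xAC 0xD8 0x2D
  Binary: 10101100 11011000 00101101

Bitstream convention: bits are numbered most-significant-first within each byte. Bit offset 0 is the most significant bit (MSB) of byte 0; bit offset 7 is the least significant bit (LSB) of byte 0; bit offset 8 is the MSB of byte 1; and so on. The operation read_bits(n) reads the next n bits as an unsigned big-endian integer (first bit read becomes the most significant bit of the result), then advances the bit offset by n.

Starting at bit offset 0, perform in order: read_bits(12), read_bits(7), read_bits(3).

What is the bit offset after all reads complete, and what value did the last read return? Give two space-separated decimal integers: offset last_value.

Answer: 22 3

Derivation:
Read 1: bits[0:12] width=12 -> value=2765 (bin 101011001101); offset now 12 = byte 1 bit 4; 12 bits remain
Read 2: bits[12:19] width=7 -> value=65 (bin 1000001); offset now 19 = byte 2 bit 3; 5 bits remain
Read 3: bits[19:22] width=3 -> value=3 (bin 011); offset now 22 = byte 2 bit 6; 2 bits remain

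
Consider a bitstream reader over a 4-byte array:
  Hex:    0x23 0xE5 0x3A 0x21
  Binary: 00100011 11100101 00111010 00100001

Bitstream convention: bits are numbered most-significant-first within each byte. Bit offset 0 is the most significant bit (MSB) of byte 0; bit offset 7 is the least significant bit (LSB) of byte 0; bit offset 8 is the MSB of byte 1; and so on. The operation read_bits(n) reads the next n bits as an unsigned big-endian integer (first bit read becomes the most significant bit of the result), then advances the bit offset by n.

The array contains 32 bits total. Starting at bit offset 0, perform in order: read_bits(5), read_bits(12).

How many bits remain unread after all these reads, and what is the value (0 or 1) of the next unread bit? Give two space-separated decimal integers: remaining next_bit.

Read 1: bits[0:5] width=5 -> value=4 (bin 00100); offset now 5 = byte 0 bit 5; 27 bits remain
Read 2: bits[5:17] width=12 -> value=1994 (bin 011111001010); offset now 17 = byte 2 bit 1; 15 bits remain

Answer: 15 0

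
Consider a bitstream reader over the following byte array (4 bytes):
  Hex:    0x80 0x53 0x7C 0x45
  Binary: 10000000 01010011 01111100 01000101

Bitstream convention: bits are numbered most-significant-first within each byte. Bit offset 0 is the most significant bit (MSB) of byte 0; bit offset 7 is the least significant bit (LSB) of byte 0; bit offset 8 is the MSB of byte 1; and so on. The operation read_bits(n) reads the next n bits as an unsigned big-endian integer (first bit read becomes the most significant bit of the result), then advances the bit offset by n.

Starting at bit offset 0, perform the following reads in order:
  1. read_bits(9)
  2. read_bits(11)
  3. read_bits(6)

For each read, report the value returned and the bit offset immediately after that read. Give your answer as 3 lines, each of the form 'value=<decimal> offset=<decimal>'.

Answer: value=256 offset=9
value=1335 offset=20
value=49 offset=26

Derivation:
Read 1: bits[0:9] width=9 -> value=256 (bin 100000000); offset now 9 = byte 1 bit 1; 23 bits remain
Read 2: bits[9:20] width=11 -> value=1335 (bin 10100110111); offset now 20 = byte 2 bit 4; 12 bits remain
Read 3: bits[20:26] width=6 -> value=49 (bin 110001); offset now 26 = byte 3 bit 2; 6 bits remain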